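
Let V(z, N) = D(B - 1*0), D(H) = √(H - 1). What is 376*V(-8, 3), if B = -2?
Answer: 376*I*√3 ≈ 651.25*I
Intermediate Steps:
D(H) = √(-1 + H)
V(z, N) = I*√3 (V(z, N) = √(-1 + (-2 - 1*0)) = √(-1 + (-2 + 0)) = √(-1 - 2) = √(-3) = I*√3)
376*V(-8, 3) = 376*(I*√3) = 376*I*√3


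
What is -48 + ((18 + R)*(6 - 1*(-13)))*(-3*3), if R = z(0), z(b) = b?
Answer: -3126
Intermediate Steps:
R = 0
-48 + ((18 + R)*(6 - 1*(-13)))*(-3*3) = -48 + ((18 + 0)*(6 - 1*(-13)))*(-3*3) = -48 + (18*(6 + 13))*(-9) = -48 + (18*19)*(-9) = -48 + 342*(-9) = -48 - 3078 = -3126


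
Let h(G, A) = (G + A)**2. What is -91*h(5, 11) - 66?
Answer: -23362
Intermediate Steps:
h(G, A) = (A + G)**2
-91*h(5, 11) - 66 = -91*(11 + 5)**2 - 66 = -91*16**2 - 66 = -91*256 - 66 = -23296 - 66 = -23362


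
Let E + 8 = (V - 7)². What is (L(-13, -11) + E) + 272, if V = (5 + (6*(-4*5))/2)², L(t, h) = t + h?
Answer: 9108564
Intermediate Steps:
L(t, h) = h + t
V = 3025 (V = (5 + (6*(-20))*(½))² = (5 - 120*½)² = (5 - 60)² = (-55)² = 3025)
E = 9108316 (E = -8 + (3025 - 7)² = -8 + 3018² = -8 + 9108324 = 9108316)
(L(-13, -11) + E) + 272 = ((-11 - 13) + 9108316) + 272 = (-24 + 9108316) + 272 = 9108292 + 272 = 9108564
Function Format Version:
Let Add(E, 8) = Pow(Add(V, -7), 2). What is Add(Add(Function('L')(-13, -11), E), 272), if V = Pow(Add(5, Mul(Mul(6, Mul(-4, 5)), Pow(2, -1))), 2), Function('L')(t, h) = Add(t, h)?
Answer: 9108564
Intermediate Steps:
Function('L')(t, h) = Add(h, t)
V = 3025 (V = Pow(Add(5, Mul(Mul(6, -20), Rational(1, 2))), 2) = Pow(Add(5, Mul(-120, Rational(1, 2))), 2) = Pow(Add(5, -60), 2) = Pow(-55, 2) = 3025)
E = 9108316 (E = Add(-8, Pow(Add(3025, -7), 2)) = Add(-8, Pow(3018, 2)) = Add(-8, 9108324) = 9108316)
Add(Add(Function('L')(-13, -11), E), 272) = Add(Add(Add(-11, -13), 9108316), 272) = Add(Add(-24, 9108316), 272) = Add(9108292, 272) = 9108564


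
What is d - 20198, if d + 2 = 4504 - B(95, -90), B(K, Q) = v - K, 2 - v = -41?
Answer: -15644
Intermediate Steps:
v = 43 (v = 2 - 1*(-41) = 2 + 41 = 43)
B(K, Q) = 43 - K
d = 4554 (d = -2 + (4504 - (43 - 1*95)) = -2 + (4504 - (43 - 95)) = -2 + (4504 - 1*(-52)) = -2 + (4504 + 52) = -2 + 4556 = 4554)
d - 20198 = 4554 - 20198 = -15644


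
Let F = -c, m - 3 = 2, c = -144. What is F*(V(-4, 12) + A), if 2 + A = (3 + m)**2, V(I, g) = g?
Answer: 10656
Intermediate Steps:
m = 5 (m = 3 + 2 = 5)
A = 62 (A = -2 + (3 + 5)**2 = -2 + 8**2 = -2 + 64 = 62)
F = 144 (F = -1*(-144) = 144)
F*(V(-4, 12) + A) = 144*(12 + 62) = 144*74 = 10656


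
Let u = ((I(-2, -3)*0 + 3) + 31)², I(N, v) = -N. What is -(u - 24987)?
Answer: 23831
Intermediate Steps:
u = 1156 (u = ((-1*(-2)*0 + 3) + 31)² = ((2*0 + 3) + 31)² = ((0 + 3) + 31)² = (3 + 31)² = 34² = 1156)
-(u - 24987) = -(1156 - 24987) = -1*(-23831) = 23831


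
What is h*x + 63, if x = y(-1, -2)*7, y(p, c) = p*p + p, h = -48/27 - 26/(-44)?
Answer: 63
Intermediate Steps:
h = -235/198 (h = -48*1/27 - 26*(-1/44) = -16/9 + 13/22 = -235/198 ≈ -1.1869)
y(p, c) = p + p² (y(p, c) = p² + p = p + p²)
x = 0 (x = -(1 - 1)*7 = -1*0*7 = 0*7 = 0)
h*x + 63 = -235/198*0 + 63 = 0 + 63 = 63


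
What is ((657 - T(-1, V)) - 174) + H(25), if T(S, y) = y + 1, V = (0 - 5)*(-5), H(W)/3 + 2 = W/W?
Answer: 454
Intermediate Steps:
H(W) = -3 (H(W) = -6 + 3*(W/W) = -6 + 3*1 = -6 + 3 = -3)
V = 25 (V = -5*(-5) = 25)
T(S, y) = 1 + y
((657 - T(-1, V)) - 174) + H(25) = ((657 - (1 + 25)) - 174) - 3 = ((657 - 1*26) - 174) - 3 = ((657 - 26) - 174) - 3 = (631 - 174) - 3 = 457 - 3 = 454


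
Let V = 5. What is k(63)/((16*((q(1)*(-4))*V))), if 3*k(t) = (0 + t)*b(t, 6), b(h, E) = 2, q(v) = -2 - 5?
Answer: 3/160 ≈ 0.018750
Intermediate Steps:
q(v) = -7
k(t) = 2*t/3 (k(t) = ((0 + t)*2)/3 = (t*2)/3 = (2*t)/3 = 2*t/3)
k(63)/((16*((q(1)*(-4))*V))) = ((⅔)*63)/((16*(-7*(-4)*5))) = 42/((16*(28*5))) = 42/((16*140)) = 42/2240 = 42*(1/2240) = 3/160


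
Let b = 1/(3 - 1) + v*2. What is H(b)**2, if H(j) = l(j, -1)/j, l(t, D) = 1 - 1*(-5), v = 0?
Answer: 144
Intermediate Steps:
l(t, D) = 6 (l(t, D) = 1 + 5 = 6)
b = 1/2 (b = 1/(3 - 1) + 0*2 = 1/2 + 0 = 1/2 ≈ 0.50000)
H(j) = 6/j
H(b)**2 = (6/(1/2))**2 = (6*2)**2 = 12**2 = 144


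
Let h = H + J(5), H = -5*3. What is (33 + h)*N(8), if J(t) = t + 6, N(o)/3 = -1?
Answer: -87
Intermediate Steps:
H = -15
N(o) = -3 (N(o) = 3*(-1) = -3)
J(t) = 6 + t
h = -4 (h = -15 + (6 + 5) = -15 + 11 = -4)
(33 + h)*N(8) = (33 - 4)*(-3) = 29*(-3) = -87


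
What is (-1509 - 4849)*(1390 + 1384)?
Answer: -17637092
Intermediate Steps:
(-1509 - 4849)*(1390 + 1384) = -6358*2774 = -17637092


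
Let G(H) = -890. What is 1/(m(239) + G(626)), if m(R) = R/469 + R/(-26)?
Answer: -12194/10958537 ≈ -0.0011127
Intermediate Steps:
m(R) = -443*R/12194 (m(R) = R*(1/469) + R*(-1/26) = R/469 - R/26 = -443*R/12194)
1/(m(239) + G(626)) = 1/(-443/12194*239 - 890) = 1/(-105877/12194 - 890) = 1/(-10958537/12194) = -12194/10958537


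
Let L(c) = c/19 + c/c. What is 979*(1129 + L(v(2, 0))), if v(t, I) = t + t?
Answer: 21023046/19 ≈ 1.1065e+6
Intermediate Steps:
v(t, I) = 2*t
L(c) = 1 + c/19 (L(c) = c*(1/19) + 1 = c/19 + 1 = 1 + c/19)
979*(1129 + L(v(2, 0))) = 979*(1129 + (1 + (2*2)/19)) = 979*(1129 + (1 + (1/19)*4)) = 979*(1129 + (1 + 4/19)) = 979*(1129 + 23/19) = 979*(21474/19) = 21023046/19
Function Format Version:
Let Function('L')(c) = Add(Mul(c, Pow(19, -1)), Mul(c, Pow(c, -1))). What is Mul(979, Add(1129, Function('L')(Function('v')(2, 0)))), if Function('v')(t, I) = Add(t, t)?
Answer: Rational(21023046, 19) ≈ 1.1065e+6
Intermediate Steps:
Function('v')(t, I) = Mul(2, t)
Function('L')(c) = Add(1, Mul(Rational(1, 19), c)) (Function('L')(c) = Add(Mul(c, Rational(1, 19)), 1) = Add(Mul(Rational(1, 19), c), 1) = Add(1, Mul(Rational(1, 19), c)))
Mul(979, Add(1129, Function('L')(Function('v')(2, 0)))) = Mul(979, Add(1129, Add(1, Mul(Rational(1, 19), Mul(2, 2))))) = Mul(979, Add(1129, Add(1, Mul(Rational(1, 19), 4)))) = Mul(979, Add(1129, Add(1, Rational(4, 19)))) = Mul(979, Add(1129, Rational(23, 19))) = Mul(979, Rational(21474, 19)) = Rational(21023046, 19)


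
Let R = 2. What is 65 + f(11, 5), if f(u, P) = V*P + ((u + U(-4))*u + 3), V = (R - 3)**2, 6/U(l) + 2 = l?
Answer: 183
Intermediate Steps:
U(l) = 6/(-2 + l)
V = 1 (V = (2 - 3)**2 = (-1)**2 = 1)
f(u, P) = 3 + P + u*(-1 + u) (f(u, P) = 1*P + ((u + 6/(-2 - 4))*u + 3) = P + ((u + 6/(-6))*u + 3) = P + ((u + 6*(-1/6))*u + 3) = P + ((u - 1)*u + 3) = P + ((-1 + u)*u + 3) = P + (u*(-1 + u) + 3) = P + (3 + u*(-1 + u)) = 3 + P + u*(-1 + u))
65 + f(11, 5) = 65 + (3 + 5 + 11**2 - 1*11) = 65 + (3 + 5 + 121 - 11) = 65 + 118 = 183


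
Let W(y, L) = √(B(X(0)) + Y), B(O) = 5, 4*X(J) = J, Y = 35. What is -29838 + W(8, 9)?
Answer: -29838 + 2*√10 ≈ -29832.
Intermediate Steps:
X(J) = J/4
W(y, L) = 2*√10 (W(y, L) = √(5 + 35) = √40 = 2*√10)
-29838 + W(8, 9) = -29838 + 2*√10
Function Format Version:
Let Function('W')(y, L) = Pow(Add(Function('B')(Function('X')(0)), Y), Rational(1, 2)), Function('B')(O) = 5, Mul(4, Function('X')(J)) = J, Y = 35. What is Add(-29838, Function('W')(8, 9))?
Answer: Add(-29838, Mul(2, Pow(10, Rational(1, 2)))) ≈ -29832.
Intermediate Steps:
Function('X')(J) = Mul(Rational(1, 4), J)
Function('W')(y, L) = Mul(2, Pow(10, Rational(1, 2))) (Function('W')(y, L) = Pow(Add(5, 35), Rational(1, 2)) = Pow(40, Rational(1, 2)) = Mul(2, Pow(10, Rational(1, 2))))
Add(-29838, Function('W')(8, 9)) = Add(-29838, Mul(2, Pow(10, Rational(1, 2))))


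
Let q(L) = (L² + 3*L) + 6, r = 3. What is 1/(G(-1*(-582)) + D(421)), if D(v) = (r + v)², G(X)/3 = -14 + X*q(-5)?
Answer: 1/207670 ≈ 4.8153e-6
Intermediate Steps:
q(L) = 6 + L² + 3*L
G(X) = -42 + 48*X (G(X) = 3*(-14 + X*(6 + (-5)² + 3*(-5))) = 3*(-14 + X*(6 + 25 - 15)) = 3*(-14 + X*16) = 3*(-14 + 16*X) = -42 + 48*X)
D(v) = (3 + v)²
1/(G(-1*(-582)) + D(421)) = 1/((-42 + 48*(-1*(-582))) + (3 + 421)²) = 1/((-42 + 48*582) + 424²) = 1/((-42 + 27936) + 179776) = 1/(27894 + 179776) = 1/207670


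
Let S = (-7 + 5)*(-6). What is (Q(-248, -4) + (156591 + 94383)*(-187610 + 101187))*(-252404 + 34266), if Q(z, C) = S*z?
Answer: 4731397727402964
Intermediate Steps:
S = 12 (S = -2*(-6) = 12)
Q(z, C) = 12*z
(Q(-248, -4) + (156591 + 94383)*(-187610 + 101187))*(-252404 + 34266) = (12*(-248) + (156591 + 94383)*(-187610 + 101187))*(-252404 + 34266) = (-2976 + 250974*(-86423))*(-218138) = (-2976 - 21689926002)*(-218138) = -21689928978*(-218138) = 4731397727402964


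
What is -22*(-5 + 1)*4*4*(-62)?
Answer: -87296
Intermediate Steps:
-22*(-5 + 1)*4*4*(-62) = -22*(-4*4)*4*(-62) = -(-352)*4*(-62) = -22*(-64)*(-62) = 1408*(-62) = -87296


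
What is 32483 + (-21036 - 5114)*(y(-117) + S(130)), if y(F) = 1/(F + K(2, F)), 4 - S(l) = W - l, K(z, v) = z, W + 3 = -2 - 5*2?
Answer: -88863711/23 ≈ -3.8636e+6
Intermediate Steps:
W = -15 (W = -3 + (-2 - 5*2) = -3 + (-2 - 10) = -3 - 12 = -15)
S(l) = 19 + l (S(l) = 4 - (-15 - l) = 4 + (15 + l) = 19 + l)
y(F) = 1/(2 + F) (y(F) = 1/(F + 2) = 1/(2 + F))
32483 + (-21036 - 5114)*(y(-117) + S(130)) = 32483 + (-21036 - 5114)*(1/(2 - 117) + (19 + 130)) = 32483 - 26150*(1/(-115) + 149) = 32483 - 26150*(-1/115 + 149) = 32483 - 26150*17134/115 = 32483 - 89610820/23 = -88863711/23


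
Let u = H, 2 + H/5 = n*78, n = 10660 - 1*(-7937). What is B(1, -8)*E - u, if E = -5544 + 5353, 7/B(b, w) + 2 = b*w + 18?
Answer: -58023897/8 ≈ -7.2530e+6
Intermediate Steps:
B(b, w) = 7/(16 + b*w) (B(b, w) = 7/(-2 + (b*w + 18)) = 7/(-2 + (18 + b*w)) = 7/(16 + b*w))
E = -191
n = 18597 (n = 10660 + 7937 = 18597)
H = 7252820 (H = -10 + 5*(18597*78) = -10 + 5*1450566 = -10 + 7252830 = 7252820)
u = 7252820
B(1, -8)*E - u = (7/(16 + 1*(-8)))*(-191) - 1*7252820 = (7/(16 - 8))*(-191) - 7252820 = (7/8)*(-191) - 7252820 = -1337/8 - 7252820 = -58023897/8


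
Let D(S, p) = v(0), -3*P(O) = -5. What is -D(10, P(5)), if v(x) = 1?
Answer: -1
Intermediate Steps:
P(O) = 5/3 (P(O) = -⅓*(-5) = 5/3)
D(S, p) = 1
-D(10, P(5)) = -1*1 = -1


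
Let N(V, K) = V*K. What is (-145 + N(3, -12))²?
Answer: 32761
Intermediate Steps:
N(V, K) = K*V
(-145 + N(3, -12))² = (-145 - 12*3)² = (-145 - 36)² = (-181)² = 32761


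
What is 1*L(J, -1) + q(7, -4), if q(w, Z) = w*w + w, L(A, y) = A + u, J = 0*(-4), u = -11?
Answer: 45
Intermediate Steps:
J = 0
L(A, y) = -11 + A (L(A, y) = A - 11 = -11 + A)
q(w, Z) = w + w² (q(w, Z) = w² + w = w + w²)
1*L(J, -1) + q(7, -4) = 1*(-11 + 0) + 7*(1 + 7) = 1*(-11) + 7*8 = -11 + 56 = 45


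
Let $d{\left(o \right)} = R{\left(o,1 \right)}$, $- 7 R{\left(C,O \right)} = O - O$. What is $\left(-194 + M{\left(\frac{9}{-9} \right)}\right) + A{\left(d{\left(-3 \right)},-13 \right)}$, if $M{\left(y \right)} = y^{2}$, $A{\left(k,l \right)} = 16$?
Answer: $-177$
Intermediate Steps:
$R{\left(C,O \right)} = 0$ ($R{\left(C,O \right)} = - \frac{O - O}{7} = \left(- \frac{1}{7}\right) 0 = 0$)
$d{\left(o \right)} = 0$
$\left(-194 + M{\left(\frac{9}{-9} \right)}\right) + A{\left(d{\left(-3 \right)},-13 \right)} = \left(-194 + \left(\frac{9}{-9}\right)^{2}\right) + 16 = \left(-194 + \left(9 \left(- \frac{1}{9}\right)\right)^{2}\right) + 16 = \left(-194 + \left(-1\right)^{2}\right) + 16 = \left(-194 + 1\right) + 16 = -193 + 16 = -177$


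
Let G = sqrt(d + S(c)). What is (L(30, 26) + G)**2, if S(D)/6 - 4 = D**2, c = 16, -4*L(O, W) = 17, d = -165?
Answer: 22609/16 - 51*sqrt(155)/2 ≈ 1095.6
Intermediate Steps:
L(O, W) = -17/4 (L(O, W) = -1/4*17 = -17/4)
S(D) = 24 + 6*D**2
G = 3*sqrt(155) (G = sqrt(-165 + (24 + 6*16**2)) = sqrt(-165 + (24 + 6*256)) = sqrt(-165 + (24 + 1536)) = sqrt(-165 + 1560) = sqrt(1395) = 3*sqrt(155) ≈ 37.350)
(L(30, 26) + G)**2 = (-17/4 + 3*sqrt(155))**2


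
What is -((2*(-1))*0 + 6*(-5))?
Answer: 30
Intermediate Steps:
-((2*(-1))*0 + 6*(-5)) = -(-2*0 - 30) = -(0 - 30) = -1*(-30) = 30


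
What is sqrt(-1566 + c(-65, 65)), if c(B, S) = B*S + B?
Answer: 4*I*sqrt(366) ≈ 76.525*I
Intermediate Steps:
c(B, S) = B + B*S
sqrt(-1566 + c(-65, 65)) = sqrt(-1566 - 65*(1 + 65)) = sqrt(-1566 - 65*66) = sqrt(-1566 - 4290) = sqrt(-5856) = 4*I*sqrt(366)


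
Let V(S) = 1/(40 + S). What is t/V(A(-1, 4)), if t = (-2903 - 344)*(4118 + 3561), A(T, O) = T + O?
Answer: -1072149659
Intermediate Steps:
A(T, O) = O + T
t = -24933713 (t = -3247*7679 = -24933713)
t/V(A(-1, 4)) = -24933713/(1/(40 + (4 - 1))) = -24933713/(1/(40 + 3)) = -24933713/(1/43) = -24933713/1/43 = -24933713*43 = -1072149659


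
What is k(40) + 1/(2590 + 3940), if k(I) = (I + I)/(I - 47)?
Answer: -522393/45710 ≈ -11.428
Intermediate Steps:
k(I) = 2*I/(-47 + I) (k(I) = (2*I)/(-47 + I) = 2*I/(-47 + I))
k(40) + 1/(2590 + 3940) = 2*40/(-47 + 40) + 1/(2590 + 3940) = 2*40/(-7) + 1/6530 = 2*40*(-⅐) + 1/6530 = -80/7 + 1/6530 = -522393/45710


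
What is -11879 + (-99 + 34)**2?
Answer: -7654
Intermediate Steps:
-11879 + (-99 + 34)**2 = -11879 + (-65)**2 = -11879 + 4225 = -7654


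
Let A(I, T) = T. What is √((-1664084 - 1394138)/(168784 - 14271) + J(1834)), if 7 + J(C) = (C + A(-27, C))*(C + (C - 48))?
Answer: √317005699697802971/154513 ≈ 3643.9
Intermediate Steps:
J(C) = -7 + 2*C*(-48 + 2*C) (J(C) = -7 + (C + C)*(C + (C - 48)) = -7 + (2*C)*(C + (-48 + C)) = -7 + (2*C)*(-48 + 2*C) = -7 + 2*C*(-48 + 2*C))
√((-1664084 - 1394138)/(168784 - 14271) + J(1834)) = √((-1664084 - 1394138)/(168784 - 14271) + (-7 - 96*1834 + 4*1834²)) = √(-3058222/154513 + (-7 - 176064 + 4*3363556)) = √(-3058222*1/154513 + (-7 - 176064 + 13454224)) = √(-3058222/154513 + 13278153) = √(2051644196267/154513) = √317005699697802971/154513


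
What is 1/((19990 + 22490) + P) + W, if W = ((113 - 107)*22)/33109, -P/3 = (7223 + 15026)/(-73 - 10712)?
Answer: 20280422923/5056997442541 ≈ 0.0040104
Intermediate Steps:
P = 22249/3595 (P = -3*(7223 + 15026)/(-73 - 10712) = -66747/(-10785) = -66747*(-1)/10785 = -3*(-22249/10785) = 22249/3595 ≈ 6.1889)
W = 132/33109 (W = (6*22)*(1/33109) = 132*(1/33109) = 132/33109 ≈ 0.0039868)
1/((19990 + 22490) + P) + W = 1/((19990 + 22490) + 22249/3595) + 132/33109 = 1/(42480 + 22249/3595) + 132/33109 = 1/(152737849/3595) + 132/33109 = 3595/152737849 + 132/33109 = 20280422923/5056997442541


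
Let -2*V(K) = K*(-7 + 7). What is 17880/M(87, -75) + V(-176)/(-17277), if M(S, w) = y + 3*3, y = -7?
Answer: 8940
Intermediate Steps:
V(K) = 0 (V(K) = -K*(-7 + 7)/2 = -K*0/2 = -1/2*0 = 0)
M(S, w) = 2 (M(S, w) = -7 + 3*3 = -7 + 9 = 2)
17880/M(87, -75) + V(-176)/(-17277) = 17880/2 + 0/(-17277) = 17880*(1/2) + 0*(-1/17277) = 8940 + 0 = 8940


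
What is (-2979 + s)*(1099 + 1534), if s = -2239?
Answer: -13738994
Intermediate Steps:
(-2979 + s)*(1099 + 1534) = (-2979 - 2239)*(1099 + 1534) = -5218*2633 = -13738994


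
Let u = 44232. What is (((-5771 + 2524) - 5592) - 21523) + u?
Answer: 13870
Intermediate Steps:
(((-5771 + 2524) - 5592) - 21523) + u = (((-5771 + 2524) - 5592) - 21523) + 44232 = ((-3247 - 5592) - 21523) + 44232 = (-8839 - 21523) + 44232 = -30362 + 44232 = 13870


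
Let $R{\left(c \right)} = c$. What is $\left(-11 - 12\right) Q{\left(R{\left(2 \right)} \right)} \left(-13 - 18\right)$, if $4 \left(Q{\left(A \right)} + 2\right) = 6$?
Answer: $- \frac{713}{2} \approx -356.5$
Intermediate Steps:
$Q{\left(A \right)} = - \frac{1}{2}$ ($Q{\left(A \right)} = -2 + \frac{1}{4} \cdot 6 = -2 + \frac{3}{2} = - \frac{1}{2}$)
$\left(-11 - 12\right) Q{\left(R{\left(2 \right)} \right)} \left(-13 - 18\right) = \left(-11 - 12\right) \left(- \frac{1}{2}\right) \left(-13 - 18\right) = \left(-11 - 12\right) \left(- \frac{1}{2}\right) \left(-31\right) = \left(-23\right) \left(- \frac{1}{2}\right) \left(-31\right) = \frac{23}{2} \left(-31\right) = - \frac{713}{2}$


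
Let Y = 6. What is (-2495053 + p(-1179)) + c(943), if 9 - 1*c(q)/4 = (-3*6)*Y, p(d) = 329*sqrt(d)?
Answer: -2494585 + 987*I*sqrt(131) ≈ -2.4946e+6 + 11297.0*I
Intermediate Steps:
c(q) = 468 (c(q) = 36 - 4*(-3*6)*6 = 36 - (-72)*6 = 36 - 4*(-108) = 36 + 432 = 468)
(-2495053 + p(-1179)) + c(943) = (-2495053 + 329*sqrt(-1179)) + 468 = (-2495053 + 329*(3*I*sqrt(131))) + 468 = (-2495053 + 987*I*sqrt(131)) + 468 = -2494585 + 987*I*sqrt(131)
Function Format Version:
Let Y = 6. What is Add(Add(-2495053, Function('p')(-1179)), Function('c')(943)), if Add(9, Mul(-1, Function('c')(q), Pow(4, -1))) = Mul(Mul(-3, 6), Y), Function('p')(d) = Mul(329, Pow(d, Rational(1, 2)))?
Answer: Add(-2494585, Mul(987, I, Pow(131, Rational(1, 2)))) ≈ Add(-2.4946e+6, Mul(11297., I))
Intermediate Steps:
Function('c')(q) = 468 (Function('c')(q) = Add(36, Mul(-4, Mul(Mul(-3, 6), 6))) = Add(36, Mul(-4, Mul(-18, 6))) = Add(36, Mul(-4, -108)) = Add(36, 432) = 468)
Add(Add(-2495053, Function('p')(-1179)), Function('c')(943)) = Add(Add(-2495053, Mul(329, Pow(-1179, Rational(1, 2)))), 468) = Add(Add(-2495053, Mul(329, Mul(3, I, Pow(131, Rational(1, 2))))), 468) = Add(Add(-2495053, Mul(987, I, Pow(131, Rational(1, 2)))), 468) = Add(-2494585, Mul(987, I, Pow(131, Rational(1, 2))))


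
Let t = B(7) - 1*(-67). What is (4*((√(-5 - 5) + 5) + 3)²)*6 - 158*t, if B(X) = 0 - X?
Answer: -8184 + 384*I*√10 ≈ -8184.0 + 1214.3*I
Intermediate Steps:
B(X) = -X
t = 60 (t = -1*7 - 1*(-67) = -7 + 67 = 60)
(4*((√(-5 - 5) + 5) + 3)²)*6 - 158*t = (4*((√(-5 - 5) + 5) + 3)²)*6 - 158*60 = (4*((√(-10) + 5) + 3)²)*6 - 9480 = (4*((I*√10 + 5) + 3)²)*6 - 9480 = (4*((5 + I*√10) + 3)²)*6 - 9480 = (4*(8 + I*√10)²)*6 - 9480 = 24*(8 + I*√10)² - 9480 = -9480 + 24*(8 + I*√10)²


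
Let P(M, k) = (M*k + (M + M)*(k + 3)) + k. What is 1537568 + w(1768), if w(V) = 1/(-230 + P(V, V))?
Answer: 14437176169025/9389618 ≈ 1.5376e+6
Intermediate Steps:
P(M, k) = k + M*k + 2*M*(3 + k) (P(M, k) = (M*k + (2*M)*(3 + k)) + k = (M*k + 2*M*(3 + k)) + k = k + M*k + 2*M*(3 + k))
w(V) = 1/(-230 + 3*V² + 7*V) (w(V) = 1/(-230 + (V + 6*V + 3*V*V)) = 1/(-230 + (V + 6*V + 3*V²)) = 1/(-230 + (3*V² + 7*V)) = 1/(-230 + 3*V² + 7*V))
1537568 + w(1768) = 1537568 + 1/(-230 + 3*1768² + 7*1768) = 1537568 + 1/(-230 + 3*3125824 + 12376) = 1537568 + 1/(-230 + 9377472 + 12376) = 1537568 + 1/9389618 = 14437176169025/9389618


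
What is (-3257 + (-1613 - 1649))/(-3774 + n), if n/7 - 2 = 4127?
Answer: -6519/25129 ≈ -0.25942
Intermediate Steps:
n = 28903 (n = 14 + 7*4127 = 14 + 28889 = 28903)
(-3257 + (-1613 - 1649))/(-3774 + n) = (-3257 + (-1613 - 1649))/(-3774 + 28903) = (-3257 - 3262)/25129 = -6519*1/25129 = -6519/25129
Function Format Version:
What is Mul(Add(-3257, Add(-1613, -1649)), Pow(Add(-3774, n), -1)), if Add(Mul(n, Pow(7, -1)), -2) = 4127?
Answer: Rational(-6519, 25129) ≈ -0.25942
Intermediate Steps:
n = 28903 (n = Add(14, Mul(7, 4127)) = Add(14, 28889) = 28903)
Mul(Add(-3257, Add(-1613, -1649)), Pow(Add(-3774, n), -1)) = Mul(Add(-3257, Add(-1613, -1649)), Pow(Add(-3774, 28903), -1)) = Mul(Add(-3257, -3262), Pow(25129, -1)) = Mul(-6519, Rational(1, 25129)) = Rational(-6519, 25129)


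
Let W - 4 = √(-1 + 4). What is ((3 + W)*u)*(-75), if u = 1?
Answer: -525 - 75*√3 ≈ -654.90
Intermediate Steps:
W = 4 + √3 (W = 4 + √(-1 + 4) = 4 + √3 ≈ 5.7320)
((3 + W)*u)*(-75) = ((3 + (4 + √3))*1)*(-75) = ((7 + √3)*1)*(-75) = (7 + √3)*(-75) = -525 - 75*√3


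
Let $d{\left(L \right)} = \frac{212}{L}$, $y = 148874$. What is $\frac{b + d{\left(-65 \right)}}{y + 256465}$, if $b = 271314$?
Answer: $\frac{17635198}{26347035} \approx 0.66934$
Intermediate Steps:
$\frac{b + d{\left(-65 \right)}}{y + 256465} = \frac{271314 + \frac{212}{-65}}{148874 + 256465} = \frac{271314 + 212 \left(- \frac{1}{65}\right)}{405339} = \left(271314 - \frac{212}{65}\right) \frac{1}{405339} = \frac{17635198}{65} \cdot \frac{1}{405339} = \frac{17635198}{26347035}$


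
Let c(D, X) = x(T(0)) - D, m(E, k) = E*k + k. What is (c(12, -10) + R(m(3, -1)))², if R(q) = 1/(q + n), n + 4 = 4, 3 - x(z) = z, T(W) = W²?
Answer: 1369/16 ≈ 85.563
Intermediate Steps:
x(z) = 3 - z
n = 0 (n = -4 + 4 = 0)
m(E, k) = k + E*k
R(q) = 1/q (R(q) = 1/(q + 0) = 1/q)
c(D, X) = 3 - D (c(D, X) = (3 - 1*0²) - D = (3 - 1*0) - D = (3 + 0) - D = 3 - D)
(c(12, -10) + R(m(3, -1)))² = ((3 - 1*12) + 1/(-(1 + 3)))² = ((3 - 12) + 1/(-1*4))² = (-9 + 1/(-4))² = (-9 - ¼)² = (-37/4)² = 1369/16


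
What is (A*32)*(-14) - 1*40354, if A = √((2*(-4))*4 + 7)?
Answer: -40354 - 2240*I ≈ -40354.0 - 2240.0*I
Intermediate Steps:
A = 5*I (A = √(-8*4 + 7) = √(-32 + 7) = √(-25) = 5*I ≈ 5.0*I)
(A*32)*(-14) - 1*40354 = ((5*I)*32)*(-14) - 1*40354 = (160*I)*(-14) - 40354 = -2240*I - 40354 = -40354 - 2240*I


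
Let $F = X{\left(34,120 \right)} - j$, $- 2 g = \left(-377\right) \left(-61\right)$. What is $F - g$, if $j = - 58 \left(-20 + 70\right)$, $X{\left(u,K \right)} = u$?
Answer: $\frac{28865}{2} \approx 14433.0$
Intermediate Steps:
$g = - \frac{22997}{2}$ ($g = - \frac{\left(-377\right) \left(-61\right)}{2} = \left(- \frac{1}{2}\right) 22997 = - \frac{22997}{2} \approx -11499.0$)
$j = -2900$ ($j = \left(-58\right) 50 = -2900$)
$F = 2934$ ($F = 34 - -2900 = 34 + 2900 = 2934$)
$F - g = 2934 - - \frac{22997}{2} = 2934 + \frac{22997}{2} = \frac{28865}{2}$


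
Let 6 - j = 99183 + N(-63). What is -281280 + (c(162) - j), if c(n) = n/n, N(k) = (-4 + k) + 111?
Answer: -182058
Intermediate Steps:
N(k) = 107 + k
c(n) = 1
j = -99221 (j = 6 - (99183 + (107 - 63)) = 6 - (99183 + 44) = 6 - 1*99227 = 6 - 99227 = -99221)
-281280 + (c(162) - j) = -281280 + (1 - 1*(-99221)) = -281280 + (1 + 99221) = -281280 + 99222 = -182058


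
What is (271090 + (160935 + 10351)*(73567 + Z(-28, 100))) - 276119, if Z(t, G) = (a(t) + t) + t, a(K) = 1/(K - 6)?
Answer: 214053716346/17 ≈ 1.2591e+10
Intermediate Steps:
a(K) = 1/(-6 + K)
Z(t, G) = 1/(-6 + t) + 2*t (Z(t, G) = (1/(-6 + t) + t) + t = (t + 1/(-6 + t)) + t = 1/(-6 + t) + 2*t)
(271090 + (160935 + 10351)*(73567 + Z(-28, 100))) - 276119 = (271090 + (160935 + 10351)*(73567 + (1 + 2*(-28)*(-6 - 28))/(-6 - 28))) - 276119 = (271090 + 171286*(73567 + (1 + 2*(-28)*(-34))/(-34))) - 276119 = (271090 + 171286*(73567 - (1 + 1904)/34)) - 276119 = (271090 + 171286*(73567 - 1/34*1905)) - 276119 = (271090 + 171286*(73567 - 1905/34)) - 276119 = (271090 + 171286*(2499373/34)) - 276119 = (271090 + 214053801839/17) - 276119 = 214058410369/17 - 276119 = 214053716346/17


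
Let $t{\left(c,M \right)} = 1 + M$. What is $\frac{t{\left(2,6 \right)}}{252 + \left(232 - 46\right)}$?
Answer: $\frac{7}{438} \approx 0.015982$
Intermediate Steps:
$\frac{t{\left(2,6 \right)}}{252 + \left(232 - 46\right)} = \frac{1 + 6}{252 + \left(232 - 46\right)} = \frac{1}{252 + \left(232 - 46\right)} 7 = \frac{1}{252 + 186} \cdot 7 = \frac{1}{438} \cdot 7 = \frac{7}{438}$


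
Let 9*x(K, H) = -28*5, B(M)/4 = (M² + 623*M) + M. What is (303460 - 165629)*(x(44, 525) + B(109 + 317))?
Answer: 2219445730460/9 ≈ 2.4661e+11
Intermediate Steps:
B(M) = 4*M² + 2496*M (B(M) = 4*((M² + 623*M) + M) = 4*(M² + 624*M) = 4*M² + 2496*M)
x(K, H) = -140/9 (x(K, H) = (-28*5)/9 = (⅑)*(-140) = -140/9)
(303460 - 165629)*(x(44, 525) + B(109 + 317)) = (303460 - 165629)*(-140/9 + 4*(109 + 317)*(624 + (109 + 317))) = 137831*(-140/9 + 4*426*(624 + 426)) = 137831*(-140/9 + 4*426*1050) = 137831*(-140/9 + 1789200) = 137831*(16102660/9) = 2219445730460/9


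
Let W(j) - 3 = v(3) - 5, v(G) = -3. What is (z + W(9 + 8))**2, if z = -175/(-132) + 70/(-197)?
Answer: 10979896225/676208016 ≈ 16.237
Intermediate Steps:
z = 25235/26004 (z = -175*(-1/132) + 70*(-1/197) = 175/132 - 70/197 = 25235/26004 ≈ 0.97043)
W(j) = -5 (W(j) = 3 + (-3 - 5) = 3 - 8 = -5)
(z + W(9 + 8))**2 = (25235/26004 - 5)**2 = (-104785/26004)**2 = 10979896225/676208016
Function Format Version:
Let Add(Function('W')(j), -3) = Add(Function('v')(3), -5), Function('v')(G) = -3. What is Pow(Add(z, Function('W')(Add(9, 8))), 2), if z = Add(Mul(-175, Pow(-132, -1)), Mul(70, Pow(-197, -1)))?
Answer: Rational(10979896225, 676208016) ≈ 16.237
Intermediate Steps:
z = Rational(25235, 26004) (z = Add(Mul(-175, Rational(-1, 132)), Mul(70, Rational(-1, 197))) = Add(Rational(175, 132), Rational(-70, 197)) = Rational(25235, 26004) ≈ 0.97043)
Function('W')(j) = -5 (Function('W')(j) = Add(3, Add(-3, -5)) = Add(3, -8) = -5)
Pow(Add(z, Function('W')(Add(9, 8))), 2) = Pow(Add(Rational(25235, 26004), -5), 2) = Pow(Rational(-104785, 26004), 2) = Rational(10979896225, 676208016)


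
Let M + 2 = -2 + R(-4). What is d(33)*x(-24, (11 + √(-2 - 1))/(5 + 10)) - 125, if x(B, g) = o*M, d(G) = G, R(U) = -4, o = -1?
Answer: 139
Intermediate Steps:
M = -8 (M = -2 + (-2 - 4) = -2 - 6 = -8)
x(B, g) = 8 (x(B, g) = -1*(-8) = 8)
d(33)*x(-24, (11 + √(-2 - 1))/(5 + 10)) - 125 = 33*8 - 125 = 264 - 125 = 139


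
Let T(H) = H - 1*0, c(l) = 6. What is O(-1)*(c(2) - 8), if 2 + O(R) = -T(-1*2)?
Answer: 0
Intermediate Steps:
T(H) = H (T(H) = H + 0 = H)
O(R) = 0 (O(R) = -2 - (-1)*2 = -2 - 1*(-2) = -2 + 2 = 0)
O(-1)*(c(2) - 8) = 0*(6 - 8) = 0*(-2) = 0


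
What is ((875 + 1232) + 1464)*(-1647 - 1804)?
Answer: -12323521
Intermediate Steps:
((875 + 1232) + 1464)*(-1647 - 1804) = (2107 + 1464)*(-3451) = 3571*(-3451) = -12323521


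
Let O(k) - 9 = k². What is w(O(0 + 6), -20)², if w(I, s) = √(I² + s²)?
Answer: 2425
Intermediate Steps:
O(k) = 9 + k²
w(O(0 + 6), -20)² = (√((9 + (0 + 6)²)² + (-20)²))² = (√((9 + 6²)² + 400))² = (√((9 + 36)² + 400))² = (√(45² + 400))² = (√(2025 + 400))² = (√2425)² = (5*√97)² = 2425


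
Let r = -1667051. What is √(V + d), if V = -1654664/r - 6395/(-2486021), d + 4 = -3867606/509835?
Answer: I*√5253577041082837381701385396571165615/704307107183396095 ≈ 3.2544*I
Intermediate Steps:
d = -1968982/169945 (d = -4 - 3867606/509835 = -4 - 3867606*1/509835 = -4 - 1289202/169945 = -1968982/169945 ≈ -11.586)
V = 4124190243089/4144323794071 (V = -1654664/(-1667051) - 6395/(-2486021) = -1654664*(-1/1667051) - 6395*(-1/2486021) = 1654664/1667051 + 6395/2486021 = 4124190243089/4144323794071 ≈ 0.99514)
√(V + d) = √(4124190243089/4144323794071 - 1968982/169945) = √(-7459213441835745617/704307107183396095) = I*√5253577041082837381701385396571165615/704307107183396095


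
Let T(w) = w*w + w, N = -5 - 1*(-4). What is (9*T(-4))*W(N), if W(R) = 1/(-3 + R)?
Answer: -27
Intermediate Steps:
N = -1 (N = -5 + 4 = -1)
T(w) = w + w² (T(w) = w² + w = w + w²)
(9*T(-4))*W(N) = (9*(-4*(1 - 4)))/(-3 - 1) = (9*(-4*(-3)))/(-4) = (9*12)*(-¼) = 108*(-¼) = -27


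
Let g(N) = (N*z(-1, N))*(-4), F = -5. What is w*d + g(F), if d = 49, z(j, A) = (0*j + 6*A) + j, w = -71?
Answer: -4099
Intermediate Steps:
z(j, A) = j + 6*A (z(j, A) = (0 + 6*A) + j = 6*A + j = j + 6*A)
g(N) = -4*N*(-1 + 6*N) (g(N) = (N*(-1 + 6*N))*(-4) = -4*N*(-1 + 6*N))
w*d + g(F) = -71*49 + 4*(-5)*(1 - 6*(-5)) = -3479 + 4*(-5)*(1 + 30) = -3479 + 4*(-5)*31 = -3479 - 620 = -4099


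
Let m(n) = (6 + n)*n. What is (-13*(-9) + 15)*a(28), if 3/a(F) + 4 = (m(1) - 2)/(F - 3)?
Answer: -1980/19 ≈ -104.21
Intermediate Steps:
m(n) = n*(6 + n)
a(F) = 3/(-4 + 5/(-3 + F)) (a(F) = 3/(-4 + (1*(6 + 1) - 2)/(F - 3)) = 3/(-4 + (1*7 - 2)/(-3 + F)) = 3/(-4 + (7 - 2)/(-3 + F)) = 3/(-4 + 5/(-3 + F)))
(-13*(-9) + 15)*a(28) = (-13*(-9) + 15)*(3*(3 - 1*28)/(-17 + 4*28)) = (117 + 15)*(3*(3 - 28)/(-17 + 112)) = 132*(3*(-25)/95) = 132*(3*(1/95)*(-25)) = 132*(-15/19) = -1980/19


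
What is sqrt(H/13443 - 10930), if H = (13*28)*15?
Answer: I*sqrt(219459260310)/4481 ≈ 104.54*I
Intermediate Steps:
H = 5460 (H = 364*15 = 5460)
sqrt(H/13443 - 10930) = sqrt(5460/13443 - 10930) = sqrt(5460*(1/13443) - 10930) = sqrt(1820/4481 - 10930) = sqrt(-48975510/4481) = I*sqrt(219459260310)/4481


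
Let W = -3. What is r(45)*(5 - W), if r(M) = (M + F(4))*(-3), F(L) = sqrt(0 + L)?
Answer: -1128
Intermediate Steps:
F(L) = sqrt(L)
r(M) = -6 - 3*M (r(M) = (M + sqrt(4))*(-3) = (M + 2)*(-3) = (2 + M)*(-3) = -6 - 3*M)
r(45)*(5 - W) = (-6 - 3*45)*(5 - 1*(-3)) = (-6 - 135)*(5 + 3) = -141*8 = -1128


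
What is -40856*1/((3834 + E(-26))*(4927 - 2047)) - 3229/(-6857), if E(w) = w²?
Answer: 5207585701/11133025200 ≈ 0.46776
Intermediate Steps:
-40856*1/((3834 + E(-26))*(4927 - 2047)) - 3229/(-6857) = -40856*1/((3834 + (-26)²)*(4927 - 2047)) - 3229/(-6857) = -40856*1/(2880*(3834 + 676)) - 3229*(-1/6857) = -40856/(4510*2880) + 3229/6857 = -40856/12988800 + 3229/6857 = -40856*1/12988800 + 3229/6857 = -5107/1623600 + 3229/6857 = 5207585701/11133025200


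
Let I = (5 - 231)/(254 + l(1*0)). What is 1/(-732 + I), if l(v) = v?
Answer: -127/93077 ≈ -0.0013645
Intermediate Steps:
I = -113/127 (I = (5 - 231)/(254 + 1*0) = -226/(254 + 0) = -226/254 = -226*1/254 = -113/127 ≈ -0.88976)
1/(-732 + I) = 1/(-732 - 113/127) = 1/(-93077/127) = -127/93077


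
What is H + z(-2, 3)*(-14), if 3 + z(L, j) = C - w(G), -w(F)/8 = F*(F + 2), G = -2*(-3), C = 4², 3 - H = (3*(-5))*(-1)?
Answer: -5570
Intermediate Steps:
H = -12 (H = 3 - 3*(-5)*(-1) = 3 - (-15)*(-1) = 3 - 1*15 = 3 - 15 = -12)
C = 16
G = 6
w(F) = -8*F*(2 + F) (w(F) = -8*F*(F + 2) = -8*F*(2 + F))
z(L, j) = 397 (z(L, j) = -3 + (16 - (-8)*6*(2 + 6)) = -3 + (16 - (-8)*6*8) = -3 + (16 - 1*(-384)) = -3 + (16 + 384) = -3 + 400 = 397)
H + z(-2, 3)*(-14) = -12 + 397*(-14) = -12 - 5558 = -5570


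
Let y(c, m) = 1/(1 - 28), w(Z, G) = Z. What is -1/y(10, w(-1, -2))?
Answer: 27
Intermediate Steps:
y(c, m) = -1/27 (y(c, m) = 1/(-27) = -1/27)
-1/y(10, w(-1, -2)) = -1/(-1/27) = -1*(-27) = 27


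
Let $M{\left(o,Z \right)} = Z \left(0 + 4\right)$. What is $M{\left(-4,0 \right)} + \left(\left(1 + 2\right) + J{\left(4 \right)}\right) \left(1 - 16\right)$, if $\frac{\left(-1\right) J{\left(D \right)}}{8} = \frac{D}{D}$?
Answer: $75$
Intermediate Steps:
$M{\left(o,Z \right)} = 4 Z$ ($M{\left(o,Z \right)} = Z 4 = 4 Z$)
$J{\left(D \right)} = -8$ ($J{\left(D \right)} = - 8 \frac{D}{D} = \left(-8\right) 1 = -8$)
$M{\left(-4,0 \right)} + \left(\left(1 + 2\right) + J{\left(4 \right)}\right) \left(1 - 16\right) = 4 \cdot 0 + \left(\left(1 + 2\right) - 8\right) \left(1 - 16\right) = 0 + \left(3 - 8\right) \left(1 - 16\right) = 0 - -75 = 0 + 75 = 75$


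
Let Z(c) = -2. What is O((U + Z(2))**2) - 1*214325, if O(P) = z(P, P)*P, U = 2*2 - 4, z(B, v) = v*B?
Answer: -214261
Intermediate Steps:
z(B, v) = B*v
U = 0 (U = 4 - 4 = 0)
O(P) = P**3 (O(P) = (P*P)*P = P**2*P = P**3)
O((U + Z(2))**2) - 1*214325 = ((0 - 2)**2)**3 - 1*214325 = ((-2)**2)**3 - 214325 = 4**3 - 214325 = 64 - 214325 = -214261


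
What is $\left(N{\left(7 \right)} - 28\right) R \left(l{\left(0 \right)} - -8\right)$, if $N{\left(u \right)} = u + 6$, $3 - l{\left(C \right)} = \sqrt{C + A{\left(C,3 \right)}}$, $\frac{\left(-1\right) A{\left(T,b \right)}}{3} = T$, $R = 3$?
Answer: $-495$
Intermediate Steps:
$A{\left(T,b \right)} = - 3 T$
$l{\left(C \right)} = 3 - \sqrt{2} \sqrt{- C}$ ($l{\left(C \right)} = 3 - \sqrt{C - 3 C} = 3 - \sqrt{- 2 C} = 3 - \sqrt{2} \sqrt{- C}$)
$N{\left(u \right)} = 6 + u$
$\left(N{\left(7 \right)} - 28\right) R \left(l{\left(0 \right)} - -8\right) = \left(\left(6 + 7\right) - 28\right) 3 \left(\left(3 - \sqrt{2} \sqrt{\left(-1\right) 0}\right) - -8\right) = \left(13 - 28\right) 3 \left(\left(3 - \sqrt{2} \sqrt{0}\right) + 8\right) = - 15 \cdot 3 \left(\left(3 - \sqrt{2} \cdot 0\right) + 8\right) = - 15 \cdot 3 \left(\left(3 + 0\right) + 8\right) = - 15 \cdot 3 \left(3 + 8\right) = - 15 \cdot 3 \cdot 11 = \left(-15\right) 33 = -495$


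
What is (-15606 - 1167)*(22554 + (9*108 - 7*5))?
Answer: -394014543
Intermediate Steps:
(-15606 - 1167)*(22554 + (9*108 - 7*5)) = -16773*(22554 + (972 - 35)) = -16773*(22554 + 937) = -16773*23491 = -394014543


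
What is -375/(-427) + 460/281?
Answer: 301795/119987 ≈ 2.5152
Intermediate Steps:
-375/(-427) + 460/281 = -375*(-1/427) + 460*(1/281) = 375/427 + 460/281 = 301795/119987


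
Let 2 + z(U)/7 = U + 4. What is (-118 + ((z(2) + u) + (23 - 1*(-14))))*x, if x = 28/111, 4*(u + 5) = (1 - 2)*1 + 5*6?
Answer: -1421/111 ≈ -12.802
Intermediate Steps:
z(U) = 14 + 7*U (z(U) = -14 + 7*(U + 4) = -14 + 7*(4 + U) = -14 + (28 + 7*U) = 14 + 7*U)
u = 9/4 (u = -5 + ((1 - 2)*1 + 5*6)/4 = -5 + (-1*1 + 30)/4 = -5 + (-1 + 30)/4 = -5 + (¼)*29 = -5 + 29/4 = 9/4 ≈ 2.2500)
x = 28/111 (x = 28*(1/111) = 28/111 ≈ 0.25225)
(-118 + ((z(2) + u) + (23 - 1*(-14))))*x = (-118 + (((14 + 7*2) + 9/4) + (23 - 1*(-14))))*(28/111) = (-118 + (((14 + 14) + 9/4) + (23 + 14)))*(28/111) = (-118 + ((28 + 9/4) + 37))*(28/111) = (-118 + (121/4 + 37))*(28/111) = (-118 + 269/4)*(28/111) = -203/4*28/111 = -1421/111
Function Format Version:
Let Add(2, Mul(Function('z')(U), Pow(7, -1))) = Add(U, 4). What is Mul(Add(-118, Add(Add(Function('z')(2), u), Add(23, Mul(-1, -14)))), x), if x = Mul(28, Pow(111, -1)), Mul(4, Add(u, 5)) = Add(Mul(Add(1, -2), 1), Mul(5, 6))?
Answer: Rational(-1421, 111) ≈ -12.802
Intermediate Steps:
Function('z')(U) = Add(14, Mul(7, U)) (Function('z')(U) = Add(-14, Mul(7, Add(U, 4))) = Add(-14, Mul(7, Add(4, U))) = Add(-14, Add(28, Mul(7, U))) = Add(14, Mul(7, U)))
u = Rational(9, 4) (u = Add(-5, Mul(Rational(1, 4), Add(Mul(Add(1, -2), 1), Mul(5, 6)))) = Add(-5, Mul(Rational(1, 4), Add(Mul(-1, 1), 30))) = Add(-5, Mul(Rational(1, 4), Add(-1, 30))) = Add(-5, Mul(Rational(1, 4), 29)) = Add(-5, Rational(29, 4)) = Rational(9, 4) ≈ 2.2500)
x = Rational(28, 111) (x = Mul(28, Rational(1, 111)) = Rational(28, 111) ≈ 0.25225)
Mul(Add(-118, Add(Add(Function('z')(2), u), Add(23, Mul(-1, -14)))), x) = Mul(Add(-118, Add(Add(Add(14, Mul(7, 2)), Rational(9, 4)), Add(23, Mul(-1, -14)))), Rational(28, 111)) = Mul(Add(-118, Add(Add(Add(14, 14), Rational(9, 4)), Add(23, 14))), Rational(28, 111)) = Mul(Add(-118, Add(Add(28, Rational(9, 4)), 37)), Rational(28, 111)) = Mul(Add(-118, Add(Rational(121, 4), 37)), Rational(28, 111)) = Mul(Add(-118, Rational(269, 4)), Rational(28, 111)) = Mul(Rational(-203, 4), Rational(28, 111)) = Rational(-1421, 111)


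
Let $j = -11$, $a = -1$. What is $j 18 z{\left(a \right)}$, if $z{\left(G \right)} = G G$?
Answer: $-198$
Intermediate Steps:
$z{\left(G \right)} = G^{2}$
$j 18 z{\left(a \right)} = \left(-11\right) 18 \left(-1\right)^{2} = \left(-198\right) 1 = -198$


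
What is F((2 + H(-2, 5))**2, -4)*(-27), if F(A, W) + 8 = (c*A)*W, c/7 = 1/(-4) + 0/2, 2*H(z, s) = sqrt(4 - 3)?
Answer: -3861/4 ≈ -965.25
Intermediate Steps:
H(z, s) = 1/2 (H(z, s) = sqrt(4 - 3)/2 = sqrt(1)/2 = (1/2)*1 = 1/2)
c = -7/4 (c = 7*(1/(-4) + 0/2) = 7*(1*(-1/4) + 0*(1/2)) = 7*(-1/4 + 0) = 7*(-1/4) = -7/4 ≈ -1.7500)
F(A, W) = -8 - 7*A*W/4 (F(A, W) = -8 + (-7*A/4)*W = -8 - 7*A*W/4)
F((2 + H(-2, 5))**2, -4)*(-27) = (-8 - 7/4*(2 + 1/2)**2*(-4))*(-27) = (-8 - 7/4*(5/2)**2*(-4))*(-27) = (-8 - 7/4*25/4*(-4))*(-27) = (-8 + 175/4)*(-27) = (143/4)*(-27) = -3861/4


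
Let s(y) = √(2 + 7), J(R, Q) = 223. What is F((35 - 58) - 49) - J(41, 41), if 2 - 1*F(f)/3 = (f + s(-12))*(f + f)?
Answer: -30025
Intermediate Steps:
s(y) = 3 (s(y) = √9 = 3)
F(f) = 6 - 6*f*(3 + f) (F(f) = 6 - 3*(f + 3)*(f + f) = 6 - 3*(3 + f)*2*f = 6 - 6*f*(3 + f))
F((35 - 58) - 49) - J(41, 41) = (6 - 18*((35 - 58) - 49) - 6*((35 - 58) - 49)²) - 1*223 = (6 - 18*(-23 - 49) - 6*(-23 - 49)²) - 223 = (6 - 18*(-72) - 6*(-72)²) - 223 = (6 + 1296 - 6*5184) - 223 = (6 + 1296 - 31104) - 223 = -29802 - 223 = -30025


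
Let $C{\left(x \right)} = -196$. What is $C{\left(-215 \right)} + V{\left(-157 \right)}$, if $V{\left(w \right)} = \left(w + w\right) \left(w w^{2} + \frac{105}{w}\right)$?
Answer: $1215146416$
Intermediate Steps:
$V{\left(w \right)} = 2 w \left(w^{3} + \frac{105}{w}\right)$
$C{\left(-215 \right)} + V{\left(-157 \right)} = -196 + \left(210 + 2 \left(-157\right)^{4}\right) = -196 + \left(210 + 2 \cdot 607573201\right) = -196 + \left(210 + 1215146402\right) = -196 + 1215146612 = 1215146416$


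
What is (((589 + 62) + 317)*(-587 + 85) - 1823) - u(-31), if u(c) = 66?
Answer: -487825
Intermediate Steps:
(((589 + 62) + 317)*(-587 + 85) - 1823) - u(-31) = (((589 + 62) + 317)*(-587 + 85) - 1823) - 1*66 = ((651 + 317)*(-502) - 1823) - 66 = (968*(-502) - 1823) - 66 = (-485936 - 1823) - 66 = -487759 - 66 = -487825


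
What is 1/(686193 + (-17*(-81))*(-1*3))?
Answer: 1/682062 ≈ 1.4661e-6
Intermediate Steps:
1/(686193 + (-17*(-81))*(-1*3)) = 1/(686193 + 1377*(-3)) = 1/(686193 - 4131) = 1/682062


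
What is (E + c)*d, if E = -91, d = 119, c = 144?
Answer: 6307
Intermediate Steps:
(E + c)*d = (-91 + 144)*119 = 53*119 = 6307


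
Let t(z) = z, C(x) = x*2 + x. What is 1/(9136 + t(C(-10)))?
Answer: 1/9106 ≈ 0.00010982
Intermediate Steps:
C(x) = 3*x (C(x) = 2*x + x = 3*x)
1/(9136 + t(C(-10))) = 1/(9136 + 3*(-10)) = 1/(9136 - 30) = 1/9106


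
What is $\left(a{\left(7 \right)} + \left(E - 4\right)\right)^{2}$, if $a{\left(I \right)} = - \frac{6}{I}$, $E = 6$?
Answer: $\frac{64}{49} \approx 1.3061$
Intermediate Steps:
$\left(a{\left(7 \right)} + \left(E - 4\right)\right)^{2} = \left(- \frac{6}{7} + \left(6 - 4\right)\right)^{2} = \left(\left(-6\right) \frac{1}{7} + 2\right)^{2} = \left(- \frac{6}{7} + 2\right)^{2} = \left(\frac{8}{7}\right)^{2} = \frac{64}{49}$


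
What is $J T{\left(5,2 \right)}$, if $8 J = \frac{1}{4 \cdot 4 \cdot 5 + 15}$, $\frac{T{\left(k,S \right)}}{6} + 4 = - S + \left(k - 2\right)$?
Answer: $- \frac{9}{380} \approx -0.023684$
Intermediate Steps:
$T{\left(k,S \right)} = -36 - 6 S + 6 k$ ($T{\left(k,S \right)} = -24 + 6 \left(- S + \left(k - 2\right)\right) = -24 + 6 \left(- S + \left(-2 + k\right)\right) = -24 + 6 \left(-2 + k - S\right) = -24 - \left(12 - 6 k + 6 S\right) = -36 - 6 S + 6 k$)
$J = \frac{1}{760}$ ($J = \frac{1}{8 \left(4 \cdot 4 \cdot 5 + 15\right)} = \frac{1}{8 \left(16 \cdot 5 + 15\right)} = \frac{1}{8 \left(80 + 15\right)} = \frac{1}{8 \cdot 95} = \frac{1}{8} \cdot \frac{1}{95} = \frac{1}{760} \approx 0.0013158$)
$J T{\left(5,2 \right)} = \frac{-36 - 12 + 6 \cdot 5}{760} = \frac{-36 - 12 + 30}{760} = \frac{1}{760} \left(-18\right) = - \frac{9}{380}$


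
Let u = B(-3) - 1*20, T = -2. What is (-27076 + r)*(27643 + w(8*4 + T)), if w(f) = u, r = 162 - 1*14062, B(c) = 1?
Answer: -1131921024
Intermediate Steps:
r = -13900 (r = 162 - 14062 = -13900)
u = -19 (u = 1 - 1*20 = 1 - 20 = -19)
w(f) = -19
(-27076 + r)*(27643 + w(8*4 + T)) = (-27076 - 13900)*(27643 - 19) = -40976*27624 = -1131921024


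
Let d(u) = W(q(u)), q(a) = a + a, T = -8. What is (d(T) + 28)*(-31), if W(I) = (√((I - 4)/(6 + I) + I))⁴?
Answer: -6944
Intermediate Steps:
q(a) = 2*a
W(I) = (I + (-4 + I)/(6 + I))² (W(I) = (√((-4 + I)/(6 + I) + I))⁴ = (√(I + (-4 + I)/(6 + I)))⁴ = (I + (-4 + I)/(6 + I))²)
d(u) = (-4 + 4*u² + 14*u)²/(6 + 2*u)² (d(u) = (-4 + (2*u)² + 7*(2*u))²/(6 + 2*u)² = (-4 + 4*u² + 14*u)²/(6 + 2*u)²)
(d(T) + 28)*(-31) = ((-2 + 2*(-8)² + 7*(-8))²/(3 - 8)² + 28)*(-31) = ((-2 + 2*64 - 56)²/(-5)² + 28)*(-31) = ((-2 + 128 - 56)²/25 + 28)*(-31) = ((1/25)*70² + 28)*(-31) = ((1/25)*4900 + 28)*(-31) = (196 + 28)*(-31) = 224*(-31) = -6944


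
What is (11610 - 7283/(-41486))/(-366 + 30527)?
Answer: 481659743/1251259246 ≈ 0.38494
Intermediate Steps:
(11610 - 7283/(-41486))/(-366 + 30527) = (11610 - 7283*(-1/41486))/30161 = (11610 + 7283/41486)*(1/30161) = (481659743/41486)*(1/30161) = 481659743/1251259246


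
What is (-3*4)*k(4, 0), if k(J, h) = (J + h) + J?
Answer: -96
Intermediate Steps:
k(J, h) = h + 2*J
(-3*4)*k(4, 0) = (-3*4)*(0 + 2*4) = -12*(0 + 8) = -12*8 = -96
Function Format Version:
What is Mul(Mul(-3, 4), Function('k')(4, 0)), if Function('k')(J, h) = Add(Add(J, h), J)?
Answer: -96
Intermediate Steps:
Function('k')(J, h) = Add(h, Mul(2, J))
Mul(Mul(-3, 4), Function('k')(4, 0)) = Mul(Mul(-3, 4), Add(0, Mul(2, 4))) = Mul(-12, Add(0, 8)) = Mul(-12, 8) = -96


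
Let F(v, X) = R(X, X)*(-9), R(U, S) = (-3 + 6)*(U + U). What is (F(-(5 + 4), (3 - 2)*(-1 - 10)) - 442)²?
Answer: 23104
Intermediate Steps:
R(U, S) = 6*U (R(U, S) = 3*(2*U) = 6*U)
F(v, X) = -54*X (F(v, X) = (6*X)*(-9) = -54*X)
(F(-(5 + 4), (3 - 2)*(-1 - 10)) - 442)² = (-54*(3 - 2)*(-1 - 10) - 442)² = (-54*(-11) - 442)² = (594 - 442)² = 152² = 23104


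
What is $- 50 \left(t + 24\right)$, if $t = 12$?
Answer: $-1800$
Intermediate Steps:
$- 50 \left(t + 24\right) = - 50 \left(12 + 24\right) = \left(-50\right) 36 = -1800$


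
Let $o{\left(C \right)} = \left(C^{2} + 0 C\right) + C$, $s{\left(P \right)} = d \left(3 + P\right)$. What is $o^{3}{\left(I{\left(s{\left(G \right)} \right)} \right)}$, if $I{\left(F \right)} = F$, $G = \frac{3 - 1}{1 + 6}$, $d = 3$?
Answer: $\frac{144207566784}{117649} \approx 1.2257 \cdot 10^{6}$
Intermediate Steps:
$G = \frac{2}{7} \approx 0.28571$
$s{\left(P \right)} = 9 + 3 P$ ($s{\left(P \right)} = 3 \left(3 + P\right) = 9 + 3 P$)
$o{\left(C \right)} = C + C^{2}$ ($o{\left(C \right)} = \left(C^{2} + 0\right) + C = C^{2} + C = C + C^{2}$)
$o^{3}{\left(I{\left(s{\left(G \right)} \right)} \right)} = \left(\left(9 + 3 \cdot \frac{2}{7}\right) \left(1 + \left(9 + 3 \cdot \frac{2}{7}\right)\right)\right)^{3} = \left(\left(9 + \frac{6}{7}\right) \left(1 + \left(9 + \frac{6}{7}\right)\right)\right)^{3} = \left(\frac{69 \left(1 + \frac{69}{7}\right)}{7}\right)^{3} = \left(\frac{69}{7} \cdot \frac{76}{7}\right)^{3} = \left(\frac{5244}{49}\right)^{3} = \frac{144207566784}{117649}$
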